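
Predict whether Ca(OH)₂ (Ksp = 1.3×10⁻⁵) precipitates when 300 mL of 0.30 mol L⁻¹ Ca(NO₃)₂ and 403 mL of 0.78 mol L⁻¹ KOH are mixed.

Yes

After mixing, V = 300 mL + 403 mL = 703 mL.
[Ca²⁺] = (0.30)(300)/703 = 0.13 mol L⁻¹
[OH⁻] = (0.78)(403)/703 = 0.45 mol L⁻¹
Q = [Ca²⁺][OH⁻]^2 = 2.6×10⁻²
Since Q (2.6×10⁻²) exceeds Ksp (1.3×10⁻⁵), Ca(OH)₂ will precipitate.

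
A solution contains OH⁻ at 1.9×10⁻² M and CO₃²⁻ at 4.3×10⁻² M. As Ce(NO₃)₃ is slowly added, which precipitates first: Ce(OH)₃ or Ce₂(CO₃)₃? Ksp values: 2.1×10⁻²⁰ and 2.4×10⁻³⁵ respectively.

Each salt precipitates once Q = Ksp for that salt.
For Ce(OH)₃: [Ce³⁺] = (Ksp/[OH⁻]^3) = 3.1×10⁻¹⁵ M
For Ce₂(CO₃)₃: [Ce³⁺] = (Ksp/[CO₃²⁻]^3)^(1/2) = 5.5×10⁻¹⁶ M
Since Ce₂(CO₃)₃ needs less Ce³⁺ to reach saturation, it precipitates first.

Ce₂(CO₃)₃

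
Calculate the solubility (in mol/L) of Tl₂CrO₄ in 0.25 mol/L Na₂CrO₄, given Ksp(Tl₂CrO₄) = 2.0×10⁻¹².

Tl₂CrO₄(s) ⇌ 2 Tl⁺(aq) + CrO₄²⁻(aq)
The solution already contains CrO₄²⁻ at 0.25 mol/L. Let s be the molar solubility of Tl₂CrO₄.
[CrO₄²⁻] ≈ 0.25 mol/L (common ion dominates); [Tl⁺] = 2s.
Ksp = [Tl⁺]^2[CrO₄²⁻] = (2s)^2(0.25)
(2s)^2 = 2.0×10⁻¹² / (0.25) = 8.0×10⁻¹²
s = 1.4×10⁻⁶ mol/L

1.4×10⁻⁶ M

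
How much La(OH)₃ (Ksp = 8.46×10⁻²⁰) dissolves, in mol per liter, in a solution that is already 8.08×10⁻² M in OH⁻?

La(OH)₃(s) ⇌ La³⁺(aq) + 3 OH⁻(aq)
With OH⁻ already at 8.08×10⁻² M and s small, take [OH⁻] ≈ 8.08×10⁻² M and [La³⁺] = s.
Ksp = [La³⁺][OH⁻]^3 = s(8.08×10⁻²)^3
s = 8.46×10⁻²⁰ / (8.08×10⁻²)^3 = 1.60×10⁻¹⁶
s = 1.60×10⁻¹⁶ M

1.60×10⁻¹⁶ M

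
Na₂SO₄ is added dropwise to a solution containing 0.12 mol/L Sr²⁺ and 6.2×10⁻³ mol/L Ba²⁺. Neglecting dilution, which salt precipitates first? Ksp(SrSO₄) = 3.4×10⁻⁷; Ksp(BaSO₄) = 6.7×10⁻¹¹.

Each salt precipitates once Q = Ksp for that salt.
For SrSO₄: [SO₄²⁻] = (Ksp/[Sr²⁺]) = 2.8×10⁻⁶ mol/L
For BaSO₄: [SO₄²⁻] = (Ksp/[Ba²⁺]) = 1.1×10⁻⁸ mol/L
Since BaSO₄ needs less SO₄²⁻ to reach saturation, it precipitates first.

BaSO₄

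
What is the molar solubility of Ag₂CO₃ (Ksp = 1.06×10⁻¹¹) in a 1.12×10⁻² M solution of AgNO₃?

Ag₂CO₃(s) ⇌ 2 Ag⁺(aq) + CO₃²⁻(aq)
Let s be the solubility of Ag₂CO₃ here. The common ion gives [Ag⁺] ≈ 1.12×10⁻² M, and [CO₃²⁻] = s.
Ksp = [Ag⁺]^2[CO₃²⁻] = (1.12×10⁻²)^2s
s = 1.06×10⁻¹¹ / (1.12×10⁻²)^2 = 8.45×10⁻⁸
s = 8.45×10⁻⁸ M

8.45×10⁻⁸ M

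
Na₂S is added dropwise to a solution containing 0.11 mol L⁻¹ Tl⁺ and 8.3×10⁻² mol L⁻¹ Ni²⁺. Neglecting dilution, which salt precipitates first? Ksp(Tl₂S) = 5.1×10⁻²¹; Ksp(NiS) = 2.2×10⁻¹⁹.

Tl₂S

A salt starts to precipitate once the ion product Q reaches its Ksp.
For Tl₂S: [S²⁻] = (Ksp/[Tl⁺]^2) = 4.2×10⁻¹⁹ mol L⁻¹
For NiS: [S²⁻] = (Ksp/[Ni²⁺]) = 2.7×10⁻¹⁸ mol L⁻¹
Since Tl₂S needs less S²⁻ to reach saturation, it precipitates first.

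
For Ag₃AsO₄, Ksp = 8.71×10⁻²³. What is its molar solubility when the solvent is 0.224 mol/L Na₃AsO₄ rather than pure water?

Ag₃AsO₄(s) ⇌ 3 Ag⁺(aq) + AsO₄³⁻(aq)
Let s be the solubility of Ag₃AsO₄ here. The common ion gives [AsO₄³⁻] ≈ 0.224 mol/L, and [Ag⁺] = 3s.
Ksp = [Ag⁺]^3[AsO₄³⁻] = (3s)^3(0.224)
(3s)^3 = 8.71×10⁻²³ / (0.224) = 3.89×10⁻²²
s = 2.43×10⁻⁸ mol/L

2.43×10⁻⁸ M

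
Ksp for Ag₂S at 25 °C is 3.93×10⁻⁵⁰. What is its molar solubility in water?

Ag₂S(s) ⇌ 2 Ag⁺(aq) + S²⁻(aq)
If s mol/L of Ag₂S dissolves, [Ag⁺] = 2s and [S²⁻] = s.
Ksp = [Ag⁺]^2[S²⁻] = (2s)^2 · s = 4s^3
4s^3 = 3.93×10⁻⁵⁰  ⇒  s^3 = 9.83×10⁻⁵¹
s = 2.14×10⁻¹⁷ mol L⁻¹

2.14×10⁻¹⁷ M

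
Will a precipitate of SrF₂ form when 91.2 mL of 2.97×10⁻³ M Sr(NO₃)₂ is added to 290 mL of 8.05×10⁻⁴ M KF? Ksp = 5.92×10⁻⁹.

No

The combined volume is 381.2 mL.
[Sr²⁺] = (2.97×10⁻³)(91.2)/381.2 = 7.11×10⁻⁴ M
[F⁻] = (8.05×10⁻⁴)(290)/381.2 = 6.12×10⁻⁴ M
Q = [Sr²⁺][F⁻]^2 = 2.66×10⁻¹⁰
Q < Ksp (2.66×10⁻¹⁰ vs 5.92×10⁻⁹); the solution remains unsaturated and no precipitate forms.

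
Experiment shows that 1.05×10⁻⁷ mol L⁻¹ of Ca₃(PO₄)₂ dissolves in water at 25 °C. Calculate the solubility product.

Ksp = 1.38×10⁻³³

Ca₃(PO₄)₂(s) ⇌ 3 Ca²⁺(aq) + 2 PO₄³⁻(aq)
Call the molar solubility s, so that [Ca²⁺] = 3s and [PO₄³⁻] = 2s.
Ksp = [Ca²⁺]^3[PO₄³⁻]^2 = (3s)^3 · (2s)^2 = 108s^5
Ksp = 108 × (1.05×10⁻⁷)^5 = 1.38×10⁻³³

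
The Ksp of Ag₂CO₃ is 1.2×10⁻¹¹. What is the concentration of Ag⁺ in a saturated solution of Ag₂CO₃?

2.9×10⁻⁴ M

Ag₂CO₃(s) ⇌ 2 Ag⁺(aq) + CO₃²⁻(aq)
Let s be the molar solubility. Then [Ag⁺] = 2s and [CO₃²⁻] = s.
Ksp = [Ag⁺]^2[CO₃²⁻] = (2s)^2 · s = 4s^3 = 1.2×10⁻¹¹
s = 1.4×10⁻⁴ M
[Ag⁺] = 2s = 2.9×10⁻⁴ M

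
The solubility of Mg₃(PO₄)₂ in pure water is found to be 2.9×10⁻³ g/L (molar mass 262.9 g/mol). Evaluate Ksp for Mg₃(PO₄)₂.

Ksp = 1.8×10⁻²³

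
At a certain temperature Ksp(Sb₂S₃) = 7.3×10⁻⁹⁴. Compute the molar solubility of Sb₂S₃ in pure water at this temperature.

Sb₂S₃(s) ⇌ 2 Sb³⁺(aq) + 3 S²⁻(aq)
With molar solubility s: [Sb³⁺] = 2s, [S²⁻] = 3s.
Ksp = [Sb³⁺]^2[S²⁻]^3 = (2s)^2 · (3s)^3 = 108s^5
108s^5 = 7.3×10⁻⁹⁴  ⇒  s^5 = 6.8×10⁻⁹⁶
s = (6.8×10⁻⁹⁶)^(1/5) = 9.2×10⁻²⁰ mol/L

9.2×10⁻²⁰ M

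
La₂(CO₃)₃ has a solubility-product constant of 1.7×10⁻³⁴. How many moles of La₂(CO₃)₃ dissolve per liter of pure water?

6.9×10⁻⁸ M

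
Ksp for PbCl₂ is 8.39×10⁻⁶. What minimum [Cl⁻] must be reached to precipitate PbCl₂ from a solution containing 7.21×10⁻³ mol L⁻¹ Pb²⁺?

Precipitation of each salt begins when its ion product equals Ksp.
PbCl₂(s) ⇌ Pb²⁺(aq) + 2 Cl⁻(aq)
Ksp = [Pb²⁺][Cl⁻]^2 = [Cl⁻]^2(7.21×10⁻³)
[Cl⁻]^2 = 8.39×10⁻⁶ / (7.21×10⁻³) = 1.16×10⁻³
[Cl⁻] = 3.41×10⁻² mol L⁻¹

3.41×10⁻² M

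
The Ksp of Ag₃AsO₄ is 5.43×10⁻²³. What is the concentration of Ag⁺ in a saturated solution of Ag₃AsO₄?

3.57×10⁻⁶ M

Ag₃AsO₄(s) ⇌ 3 Ag⁺(aq) + AsO₄³⁻(aq)
For each mole of Ag₃AsO₄ that dissolves per liter, [Ag⁺] = 3s and [AsO₄³⁻] = s; let s denote this solubility.
Ksp = [Ag⁺]^3[AsO₄³⁻] = (3s)^3 · s = 27s^4 = 5.43×10⁻²³
s = 1.19×10⁻⁶ mol/L
[Ag⁺] = 3s = 3.57×10⁻⁶ mol/L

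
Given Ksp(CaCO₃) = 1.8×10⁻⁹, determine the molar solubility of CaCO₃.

4.2×10⁻⁵ M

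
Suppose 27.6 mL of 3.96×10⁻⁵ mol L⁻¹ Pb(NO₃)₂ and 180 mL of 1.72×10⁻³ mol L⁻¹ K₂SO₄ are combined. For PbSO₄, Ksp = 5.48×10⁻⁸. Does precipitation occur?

After mixing, V = 27.6 mL + 180 mL = 207.6 mL.
[Pb²⁺] = (3.96×10⁻⁵)(27.6)/207.6 = 5.26×10⁻⁶ mol L⁻¹
[SO₄²⁻] = (1.72×10⁻³)(180)/207.6 = 1.49×10⁻³ mol L⁻¹
Q = [Pb²⁺][SO₄²⁻] = 7.85×10⁻⁹
Q < Ksp (7.85×10⁻⁹ vs 5.48×10⁻⁸); the solution remains unsaturated and no precipitate forms.

No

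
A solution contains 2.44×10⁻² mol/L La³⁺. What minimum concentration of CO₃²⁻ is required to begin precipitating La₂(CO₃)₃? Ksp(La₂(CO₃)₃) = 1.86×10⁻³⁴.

6.79×10⁻¹¹ M

A salt starts to precipitate once the ion product Q reaches its Ksp.
La₂(CO₃)₃(s) ⇌ 2 La³⁺(aq) + 3 CO₃²⁻(aq)
Ksp = [La³⁺]^2[CO₃²⁻]^3 = [CO₃²⁻]^3(2.44×10⁻²)^2
[CO₃²⁻]^3 = 1.86×10⁻³⁴ / (2.44×10⁻²)^2 = 3.12×10⁻³¹
[CO₃²⁻] = 6.79×10⁻¹¹ mol/L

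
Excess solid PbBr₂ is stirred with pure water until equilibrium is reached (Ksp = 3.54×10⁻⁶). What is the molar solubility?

9.60×10⁻³ M

PbBr₂(s) ⇌ Pb²⁺(aq) + 2 Br⁻(aq)
With molar solubility s: [Pb²⁺] = s, [Br⁻] = 2s.
Ksp = [Pb²⁺][Br⁻]^2 = s · (2s)^2 = 4s^3
4s^3 = 3.54×10⁻⁶  ⇒  s^3 = 8.85×10⁻⁷
s = 9.60×10⁻³ mol L⁻¹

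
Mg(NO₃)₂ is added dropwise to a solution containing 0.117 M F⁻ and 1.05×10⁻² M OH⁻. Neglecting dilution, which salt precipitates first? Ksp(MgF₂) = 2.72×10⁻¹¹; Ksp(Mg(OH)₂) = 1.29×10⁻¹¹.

MgF₂

The threshold for precipitation is Q = Ksp.
For MgF₂: [Mg²⁺] = (Ksp/[F⁻]^2) = 1.99×10⁻⁹ M
For Mg(OH)₂: [Mg²⁺] = (Ksp/[OH⁻]^2) = 1.17×10⁻⁷ M
The smaller threshold [Mg²⁺] is reached first, so MgF₂ precipitates first.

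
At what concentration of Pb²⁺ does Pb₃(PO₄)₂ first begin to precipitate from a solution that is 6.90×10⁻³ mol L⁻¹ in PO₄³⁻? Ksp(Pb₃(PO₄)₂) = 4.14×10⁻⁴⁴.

Precipitation begins when Q = Ksp.
Pb₃(PO₄)₂(s) ⇌ 3 Pb²⁺(aq) + 2 PO₄³⁻(aq)
Ksp = [Pb²⁺]^3[PO₄³⁻]^2 = [Pb²⁺]^3(6.90×10⁻³)^2
[Pb²⁺]^3 = 4.14×10⁻⁴⁴ / (6.90×10⁻³)^2 = 8.70×10⁻⁴⁰
[Pb²⁺] = 9.54×10⁻¹⁴ mol L⁻¹

9.54×10⁻¹⁴ M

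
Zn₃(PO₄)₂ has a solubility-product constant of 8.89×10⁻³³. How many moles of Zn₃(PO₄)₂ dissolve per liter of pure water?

Zn₃(PO₄)₂(s) ⇌ 3 Zn²⁺(aq) + 2 PO₄³⁻(aq)
Call the molar solubility s, so that [Zn²⁺] = 3s and [PO₄³⁻] = 2s.
Ksp = [Zn²⁺]^3[PO₄³⁻]^2 = (3s)^3 · (2s)^2 = 108s^5
108s^5 = 8.89×10⁻³³  ⇒  s^5 = 8.23×10⁻³⁵
s = 1.52×10⁻⁷ mol L⁻¹

1.52×10⁻⁷ M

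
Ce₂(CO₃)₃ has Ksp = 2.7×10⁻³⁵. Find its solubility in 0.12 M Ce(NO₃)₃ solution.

4.1×10⁻¹² M

Ce₂(CO₃)₃(s) ⇌ 2 Ce³⁺(aq) + 3 CO₃²⁻(aq)
Ce³⁺ is already present at 0.12 M. If s mol/L of Ce₂(CO₃)₃ dissolves, [CO₃²⁻] = 3s while [Ce³⁺] ≈ 0.12 M.
Ksp = [Ce³⁺]^2[CO₃²⁻]^3 = (0.12)^2(3s)^3
(3s)^3 = 2.7×10⁻³⁵ / (0.12)^2 = 1.9×10⁻³³
s = 4.1×10⁻¹² M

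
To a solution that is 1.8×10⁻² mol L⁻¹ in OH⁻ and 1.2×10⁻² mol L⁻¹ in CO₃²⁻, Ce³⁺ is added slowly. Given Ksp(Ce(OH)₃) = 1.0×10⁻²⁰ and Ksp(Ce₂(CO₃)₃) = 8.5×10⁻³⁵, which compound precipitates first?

Ce(OH)₃

The threshold for precipitation is Q = Ksp.
For Ce(OH)₃: [Ce³⁺] = (Ksp/[OH⁻]^3) = 1.7×10⁻¹⁵ mol L⁻¹
For Ce₂(CO₃)₃: [Ce³⁺] = (Ksp/[CO₃²⁻]^3)^(1/2) = 7.0×10⁻¹⁵ mol L⁻¹
Since Ce(OH)₃ needs less Ce³⁺ to reach saturation, it precipitates first.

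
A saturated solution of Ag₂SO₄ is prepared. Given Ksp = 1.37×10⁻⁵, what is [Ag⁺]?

3.01×10⁻² M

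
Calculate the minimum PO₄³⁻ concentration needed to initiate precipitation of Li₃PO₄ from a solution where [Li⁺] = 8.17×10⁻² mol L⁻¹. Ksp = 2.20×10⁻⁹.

Precipitation of each salt begins when its ion product equals Ksp.
Li₃PO₄(s) ⇌ 3 Li⁺(aq) + PO₄³⁻(aq)
Ksp = [Li⁺]^3[PO₄³⁻] = [PO₄³⁻](8.17×10⁻²)^3
[PO₄³⁻] = 2.20×10⁻⁹ / (8.17×10⁻²)^3 = 4.03×10⁻⁶
[PO₄³⁻] = 4.03×10⁻⁶ mol L⁻¹

4.03×10⁻⁶ M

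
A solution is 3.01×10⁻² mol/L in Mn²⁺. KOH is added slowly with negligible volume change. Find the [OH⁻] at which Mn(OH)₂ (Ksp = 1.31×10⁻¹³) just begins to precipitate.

2.09×10⁻⁶ M

The threshold for precipitation is Q = Ksp.
Mn(OH)₂(s) ⇌ Mn²⁺(aq) + 2 OH⁻(aq)
Ksp = [Mn²⁺][OH⁻]^2 = [OH⁻]^2(3.01×10⁻²)
[OH⁻]^2 = 1.31×10⁻¹³ / (3.01×10⁻²) = 4.35×10⁻¹²
[OH⁻] = 2.09×10⁻⁶ mol/L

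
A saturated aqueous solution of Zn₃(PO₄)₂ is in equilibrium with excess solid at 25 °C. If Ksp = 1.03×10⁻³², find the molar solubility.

Zn₃(PO₄)₂(s) ⇌ 3 Zn²⁺(aq) + 2 PO₄³⁻(aq)
If s mol/L of Zn₃(PO₄)₂ dissolves, [Zn²⁺] = 3s and [PO₄³⁻] = 2s.
Ksp = [Zn²⁺]^3[PO₄³⁻]^2 = (3s)^3 · (2s)^2 = 108s^5
108s^5 = 1.03×10⁻³²  ⇒  s^5 = 9.54×10⁻³⁵
s = 1.57×10⁻⁷ mol/L

1.57×10⁻⁷ M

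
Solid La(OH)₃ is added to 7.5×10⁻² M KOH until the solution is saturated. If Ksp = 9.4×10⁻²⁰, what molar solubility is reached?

2.2×10⁻¹⁶ M

La(OH)₃(s) ⇌ La³⁺(aq) + 3 OH⁻(aq)
OH⁻ is already present at 7.5×10⁻² M. If s mol/L of La(OH)₃ dissolves, [La³⁺] = s while [OH⁻] ≈ 7.5×10⁻² M.
Ksp = [La³⁺][OH⁻]^3 = s(7.5×10⁻²)^3
s = 9.4×10⁻²⁰ / (7.5×10⁻²)^3 = 2.2×10⁻¹⁶
s = 2.2×10⁻¹⁶ M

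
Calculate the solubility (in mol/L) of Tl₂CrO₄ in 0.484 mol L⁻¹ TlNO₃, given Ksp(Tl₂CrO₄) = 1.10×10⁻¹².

4.70×10⁻¹² M

Tl₂CrO₄(s) ⇌ 2 Tl⁺(aq) + CrO₄²⁻(aq)
With Tl⁺ already at 0.484 mol L⁻¹ and s small, take [Tl⁺] ≈ 0.484 mol L⁻¹ and [CrO₄²⁻] = s.
Ksp = [Tl⁺]^2[CrO₄²⁻] = (0.484)^2s
s = 1.10×10⁻¹² / (0.484)^2 = 4.70×10⁻¹²
s = 4.70×10⁻¹² mol L⁻¹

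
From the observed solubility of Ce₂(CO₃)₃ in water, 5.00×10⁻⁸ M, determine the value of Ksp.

Ksp = 3.38×10⁻³⁵

Ce₂(CO₃)₃(s) ⇌ 2 Ce³⁺(aq) + 3 CO₃²⁻(aq)
With molar solubility s: [Ce³⁺] = 2s, [CO₃²⁻] = 3s.
Ksp = [Ce³⁺]^2[CO₃²⁻]^3 = (2s)^2 · (3s)^3 = 108s^5
Ksp = 108 × (5.00×10⁻⁸)^5 = 3.38×10⁻³⁵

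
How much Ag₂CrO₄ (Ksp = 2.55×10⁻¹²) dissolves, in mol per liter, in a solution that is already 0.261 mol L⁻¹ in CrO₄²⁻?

1.56×10⁻⁶ M

Ag₂CrO₄(s) ⇌ 2 Ag⁺(aq) + CrO₄²⁻(aq)
With CrO₄²⁻ already at 0.261 mol L⁻¹ and s small, take [CrO₄²⁻] ≈ 0.261 mol L⁻¹ and [Ag⁺] = 2s.
Ksp = [Ag⁺]^2[CrO₄²⁻] = (2s)^2(0.261)
(2s)^2 = 2.55×10⁻¹² / (0.261) = 9.77×10⁻¹²
s = 1.56×10⁻⁶ mol L⁻¹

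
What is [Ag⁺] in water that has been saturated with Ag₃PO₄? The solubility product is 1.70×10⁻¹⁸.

4.75×10⁻⁵ M

Ag₃PO₄(s) ⇌ 3 Ag⁺(aq) + PO₄³⁻(aq)
If s mol/L of Ag₃PO₄ dissolves, [Ag⁺] = 3s and [PO₄³⁻] = s.
Ksp = [Ag⁺]^3[PO₄³⁻] = (3s)^3 · s = 27s^4 = 1.70×10⁻¹⁸
s = 1.58×10⁻⁵ mol/L
[Ag⁺] = 3s = 4.75×10⁻⁵ mol/L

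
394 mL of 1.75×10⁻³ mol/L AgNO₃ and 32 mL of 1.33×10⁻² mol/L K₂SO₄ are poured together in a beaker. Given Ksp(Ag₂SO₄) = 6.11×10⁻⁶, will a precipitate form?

After mixing, V = 394 mL + 32 mL = 426 mL.
[Ag⁺] = (1.75×10⁻³)(394)/426 = 1.62×10⁻³ mol/L
[SO₄²⁻] = (1.33×10⁻²)(32)/426 = 9.99×10⁻⁴ mol/L
Q = [Ag⁺]^2[SO₄²⁻] = 2.62×10⁻⁹
Q < Ksp (2.62×10⁻⁹ vs 6.11×10⁻⁶); the solution remains unsaturated and no precipitate forms.

No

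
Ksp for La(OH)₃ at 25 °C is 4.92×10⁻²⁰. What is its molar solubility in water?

La(OH)₃(s) ⇌ La³⁺(aq) + 3 OH⁻(aq)
With molar solubility s: [La³⁺] = s, [OH⁻] = 3s.
Ksp = [La³⁺][OH⁻]^3 = s · (3s)^3 = 27s^4
27s^4 = 4.92×10⁻²⁰  ⇒  s^4 = 1.82×10⁻²¹
s = (1.82×10⁻²¹)^(1/4) = 6.53×10⁻⁶ mol/L

6.53×10⁻⁶ M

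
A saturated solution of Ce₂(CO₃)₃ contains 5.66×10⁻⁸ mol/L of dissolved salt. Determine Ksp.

Ce₂(CO₃)₃(s) ⇌ 2 Ce³⁺(aq) + 3 CO₃²⁻(aq)
With molar solubility s: [Ce³⁺] = 2s, [CO₃²⁻] = 3s.
Ksp = [Ce³⁺]^2[CO₃²⁻]^3 = (2s)^2 · (3s)^3 = 108s^5
Ksp = 108 × (5.66×10⁻⁸)^5 = 6.27×10⁻³⁵

Ksp = 6.27×10⁻³⁵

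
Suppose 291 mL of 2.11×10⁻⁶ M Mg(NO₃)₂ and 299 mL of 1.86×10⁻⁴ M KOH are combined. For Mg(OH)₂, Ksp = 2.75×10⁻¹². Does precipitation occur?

After mixing, V = 291 mL + 299 mL = 590 mL.
[Mg²⁺] = (2.11×10⁻⁶)(291)/590 = 1.04×10⁻⁶ M
[OH⁻] = (1.86×10⁻⁴)(299)/590 = 9.43×10⁻⁵ M
Q = [Mg²⁺][OH⁻]^2 = 9.25×10⁻¹⁵
Since Q (9.25×10⁻¹⁵) is less than Ksp (2.75×10⁻¹²), no Mg(OH)₂ precipitates.

No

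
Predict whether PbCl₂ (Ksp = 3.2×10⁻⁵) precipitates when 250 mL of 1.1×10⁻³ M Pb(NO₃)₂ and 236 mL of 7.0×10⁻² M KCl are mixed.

No

The combined volume is 486 mL.
[Pb²⁺] = (1.1×10⁻³)(250)/486 = 5.7×10⁻⁴ M
[Cl⁻] = (7.0×10⁻²)(236)/486 = 3.4×10⁻² M
Q = [Pb²⁺][Cl⁻]^2 = 6.5×10⁻⁷
Since Q (6.5×10⁻⁷) is less than Ksp (3.2×10⁻⁵), no PbCl₂ precipitates.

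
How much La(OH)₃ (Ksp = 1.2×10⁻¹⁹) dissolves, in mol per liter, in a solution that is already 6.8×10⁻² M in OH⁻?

La(OH)₃(s) ⇌ La³⁺(aq) + 3 OH⁻(aq)
Let s be the solubility of La(OH)₃ here. The common ion gives [OH⁻] ≈ 6.8×10⁻² M, and [La³⁺] = s.
Ksp = [La³⁺][OH⁻]^3 = s(6.8×10⁻²)^3
s = 1.2×10⁻¹⁹ / (6.8×10⁻²)^3 = 3.8×10⁻¹⁶
s = 3.8×10⁻¹⁶ M

3.8×10⁻¹⁶ M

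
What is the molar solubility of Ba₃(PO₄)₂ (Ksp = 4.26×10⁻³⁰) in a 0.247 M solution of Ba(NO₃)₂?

8.41×10⁻¹⁵ M

Ba₃(PO₄)₂(s) ⇌ 3 Ba²⁺(aq) + 2 PO₄³⁻(aq)
Ba²⁺ is already present at 0.247 M. If s mol/L of Ba₃(PO₄)₂ dissolves, [PO₄³⁻] = 2s while [Ba²⁺] ≈ 0.247 M.
Ksp = [Ba²⁺]^3[PO₄³⁻]^2 = (0.247)^3(2s)^2
(2s)^2 = 4.26×10⁻³⁰ / (0.247)^3 = 2.83×10⁻²⁸
s = 8.41×10⁻¹⁵ M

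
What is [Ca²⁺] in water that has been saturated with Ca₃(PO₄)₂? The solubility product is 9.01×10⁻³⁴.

Ca₃(PO₄)₂(s) ⇌ 3 Ca²⁺(aq) + 2 PO₄³⁻(aq)
With molar solubility s: [Ca²⁺] = 3s, [PO₄³⁻] = 2s.
Ksp = [Ca²⁺]^3[PO₄³⁻]^2 = (3s)^3 · (2s)^2 = 108s^5 = 9.01×10⁻³⁴
s = 9.64×10⁻⁸ mol L⁻¹
[Ca²⁺] = 3s = 2.89×10⁻⁷ mol L⁻¹

2.89×10⁻⁷ M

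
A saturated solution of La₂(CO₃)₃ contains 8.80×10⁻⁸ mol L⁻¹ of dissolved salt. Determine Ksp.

Ksp = 5.70×10⁻³⁴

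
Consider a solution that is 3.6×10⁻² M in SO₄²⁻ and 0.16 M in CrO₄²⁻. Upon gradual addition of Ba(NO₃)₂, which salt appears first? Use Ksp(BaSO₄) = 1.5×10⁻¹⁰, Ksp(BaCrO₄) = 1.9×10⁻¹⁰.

BaCrO₄

Precipitation begins when Q = Ksp.
For BaSO₄: [Ba²⁺] = (Ksp/[SO₄²⁻]) = 4.2×10⁻⁹ M
For BaCrO₄: [Ba²⁺] = (Ksp/[CrO₄²⁻]) = 1.2×10⁻⁹ M
BaCrO₄ requires the lower [Ba²⁺], so it precipitates first.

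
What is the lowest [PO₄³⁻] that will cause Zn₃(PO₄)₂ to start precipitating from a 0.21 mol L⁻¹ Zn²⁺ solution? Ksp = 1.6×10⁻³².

Precipitation of each salt begins when its ion product equals Ksp.
Zn₃(PO₄)₂(s) ⇌ 3 Zn²⁺(aq) + 2 PO₄³⁻(aq)
Ksp = [Zn²⁺]^3[PO₄³⁻]^2 = [PO₄³⁻]^2(0.21)^3
[PO₄³⁻]^2 = 1.6×10⁻³² / (0.21)^3 = 1.7×10⁻³⁰
[PO₄³⁻] = 1.3×10⁻¹⁵ mol L⁻¹

1.3×10⁻¹⁵ M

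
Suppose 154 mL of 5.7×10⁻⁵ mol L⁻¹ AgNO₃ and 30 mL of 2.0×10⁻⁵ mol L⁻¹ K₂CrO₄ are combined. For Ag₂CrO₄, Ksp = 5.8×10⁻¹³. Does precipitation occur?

The combined volume is 184 mL.
[Ag⁺] = (5.7×10⁻⁵)(154)/184 = 4.8×10⁻⁵ mol L⁻¹
[CrO₄²⁻] = (2.0×10⁻⁵)(30)/184 = 3.3×10⁻⁶ mol L⁻¹
Q = [Ag⁺]^2[CrO₄²⁻] = 7.4×10⁻¹⁵
Q = 7.4×10⁻¹⁵ < Ksp = 5.8×10⁻¹³, so the solution is unsaturated and no precipitate forms.

No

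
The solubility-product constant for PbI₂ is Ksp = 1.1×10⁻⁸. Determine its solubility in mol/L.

PbI₂(s) ⇌ Pb²⁺(aq) + 2 I⁻(aq)
If s mol/L of PbI₂ dissolves, [Pb²⁺] = s and [I⁻] = 2s.
Ksp = [Pb²⁺][I⁻]^2 = s · (2s)^2 = 4s^3
4s^3 = 1.1×10⁻⁸  ⇒  s^3 = 2.8×10⁻⁹
Taking the 3rd root, s = 1.4×10⁻³ mol L⁻¹.

1.4×10⁻³ M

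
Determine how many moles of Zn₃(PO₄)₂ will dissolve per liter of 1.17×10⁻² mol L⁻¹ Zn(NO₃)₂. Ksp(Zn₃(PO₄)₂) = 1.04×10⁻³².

4.03×10⁻¹⁴ M

Zn₃(PO₄)₂(s) ⇌ 3 Zn²⁺(aq) + 2 PO₄³⁻(aq)
The solution already contains Zn²⁺ at 1.17×10⁻² mol L⁻¹. Let s be the molar solubility of Zn₃(PO₄)₂.
[Zn²⁺] ≈ 1.17×10⁻² mol L⁻¹ (common ion dominates); [PO₄³⁻] = 2s.
Ksp = [Zn²⁺]^3[PO₄³⁻]^2 = (1.17×10⁻²)^3(2s)^2
(2s)^2 = 1.04×10⁻³² / (1.17×10⁻²)^3 = 6.49×10⁻²⁷
s = 4.03×10⁻¹⁴ mol L⁻¹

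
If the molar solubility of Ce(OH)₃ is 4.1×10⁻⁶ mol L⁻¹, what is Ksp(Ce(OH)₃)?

Ksp = 7.6×10⁻²¹

Ce(OH)₃(s) ⇌ Ce³⁺(aq) + 3 OH⁻(aq)
Call the molar solubility s, so that [Ce³⁺] = s and [OH⁻] = 3s.
Ksp = [Ce³⁺][OH⁻]^3 = s · (3s)^3 = 27s^4
Ksp = 27 × (4.1×10⁻⁶)^4 = 7.6×10⁻²¹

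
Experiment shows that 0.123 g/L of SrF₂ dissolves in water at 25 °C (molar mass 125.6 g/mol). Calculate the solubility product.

s = (0.123 g L⁻¹)/(125.6 g mol⁻¹) = 9.7930×10⁻⁴ M
SrF₂(s) ⇌ Sr²⁺(aq) + 2 F⁻(aq)
If s mol/L of SrF₂ dissolves, [Sr²⁺] = s and [F⁻] = 2s.
Ksp = [Sr²⁺][F⁻]^2 = s · (2s)^2 = 4s^3
Ksp = 4 × (9.7930×10⁻⁴)^3 = 3.76×10⁻⁹

Ksp = 3.76×10⁻⁹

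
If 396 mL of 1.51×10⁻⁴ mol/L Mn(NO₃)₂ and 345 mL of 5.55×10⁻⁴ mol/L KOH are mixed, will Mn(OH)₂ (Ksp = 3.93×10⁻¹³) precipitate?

Yes

Total volume after mixing = 396 + 345 = 741 mL.
[Mn²⁺] = (1.51×10⁻⁴)(396)/741 = 8.07×10⁻⁵ mol/L
[OH⁻] = (5.55×10⁻⁴)(345)/741 = 2.58×10⁻⁴ mol/L
Q = [Mn²⁺][OH⁻]^2 = 5.39×10⁻¹²
Q = 5.39×10⁻¹² > Ksp = 3.93×10⁻¹³, so the solution is supersaturated and Mn(OH)₂ precipitates.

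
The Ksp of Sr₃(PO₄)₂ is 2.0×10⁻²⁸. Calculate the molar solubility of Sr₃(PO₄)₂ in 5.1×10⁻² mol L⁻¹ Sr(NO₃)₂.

Sr₃(PO₄)₂(s) ⇌ 3 Sr²⁺(aq) + 2 PO₄³⁻(aq)
Sr²⁺ is already present at 5.1×10⁻² mol L⁻¹. If s mol/L of Sr₃(PO₄)₂ dissolves, [PO₄³⁻] = 2s while [Sr²⁺] ≈ 5.1×10⁻² mol L⁻¹.
Ksp = [Sr²⁺]^3[PO₄³⁻]^2 = (5.1×10⁻²)^3(2s)^2
(2s)^2 = 2.0×10⁻²⁸ / (5.1×10⁻²)^3 = 1.5×10⁻²⁴
s = 6.1×10⁻¹³ mol L⁻¹

6.1×10⁻¹³ M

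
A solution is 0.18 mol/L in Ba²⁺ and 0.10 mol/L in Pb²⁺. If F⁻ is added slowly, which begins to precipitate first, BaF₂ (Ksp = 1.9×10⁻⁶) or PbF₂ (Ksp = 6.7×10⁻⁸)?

The threshold for precipitation is Q = Ksp.
For BaF₂: [F⁻] = (Ksp/[Ba²⁺])^(1/2) = 3.2×10⁻³ mol/L
For PbF₂: [F⁻] = (Ksp/[Pb²⁺])^(1/2) = 8.2×10⁻⁴ mol/L
The smaller threshold [F⁻] is reached first, so PbF₂ precipitates first.

PbF₂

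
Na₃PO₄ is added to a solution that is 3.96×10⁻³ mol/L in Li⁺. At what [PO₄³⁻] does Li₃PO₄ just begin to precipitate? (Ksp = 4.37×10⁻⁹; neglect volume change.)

The threshold for precipitation is Q = Ksp.
Li₃PO₄(s) ⇌ 3 Li⁺(aq) + PO₄³⁻(aq)
Ksp = [Li⁺]^3[PO₄³⁻] = [PO₄³⁻](3.96×10⁻³)^3
[PO₄³⁻] = 4.37×10⁻⁹ / (3.96×10⁻³)^3 = 7.04×10⁻²
[PO₄³⁻] = 7.04×10⁻² mol/L

7.04×10⁻² M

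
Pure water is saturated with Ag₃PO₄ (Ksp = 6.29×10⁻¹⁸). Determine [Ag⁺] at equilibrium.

Ag₃PO₄(s) ⇌ 3 Ag⁺(aq) + PO₄³⁻(aq)
With molar solubility s: [Ag⁺] = 3s, [PO₄³⁻] = s.
Ksp = [Ag⁺]^3[PO₄³⁻] = (3s)^3 · s = 27s^4 = 6.29×10⁻¹⁸
s = 2.20×10⁻⁵ M
[Ag⁺] = 3s = 6.59×10⁻⁵ M

6.59×10⁻⁵ M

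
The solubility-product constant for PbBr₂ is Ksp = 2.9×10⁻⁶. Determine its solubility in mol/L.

9.0×10⁻³ M

PbBr₂(s) ⇌ Pb²⁺(aq) + 2 Br⁻(aq)
If s mol/L of PbBr₂ dissolves, [Pb²⁺] = s and [Br⁻] = 2s.
Ksp = [Pb²⁺][Br⁻]^2 = s · (2s)^2 = 4s^3
4s^3 = 2.9×10⁻⁶  ⇒  s^3 = 7.3×10⁻⁷
s = (7.3×10⁻⁷)^(1/3) = 9.0×10⁻³ M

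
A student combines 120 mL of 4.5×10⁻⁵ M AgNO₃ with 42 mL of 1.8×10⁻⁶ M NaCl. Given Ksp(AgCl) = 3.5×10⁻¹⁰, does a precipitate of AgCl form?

No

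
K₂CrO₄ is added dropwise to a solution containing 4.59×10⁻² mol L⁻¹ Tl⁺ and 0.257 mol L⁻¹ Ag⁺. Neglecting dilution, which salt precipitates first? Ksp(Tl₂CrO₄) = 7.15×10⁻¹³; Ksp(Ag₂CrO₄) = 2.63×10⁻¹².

Ag₂CrO₄

Precipitation of each salt begins when its ion product equals Ksp.
For Tl₂CrO₄: [CrO₄²⁻] = (Ksp/[Tl⁺]^2) = 3.39×10⁻¹⁰ mol L⁻¹
For Ag₂CrO₄: [CrO₄²⁻] = (Ksp/[Ag⁺]^2) = 3.98×10⁻¹¹ mol L⁻¹
Since Ag₂CrO₄ needs less CrO₄²⁻ to reach saturation, it precipitates first.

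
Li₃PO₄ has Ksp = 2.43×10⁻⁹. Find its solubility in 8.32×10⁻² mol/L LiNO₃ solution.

Li₃PO₄(s) ⇌ 3 Li⁺(aq) + PO₄³⁻(aq)
Li⁺ is already present at 8.32×10⁻² mol/L. If s mol/L of Li₃PO₄ dissolves, [PO₄³⁻] = s while [Li⁺] ≈ 8.32×10⁻² mol/L.
Ksp = [Li⁺]^3[PO₄³⁻] = (8.32×10⁻²)^3s
s = 2.43×10⁻⁹ / (8.32×10⁻²)^3 = 4.22×10⁻⁶
s = 4.22×10⁻⁶ mol/L

4.22×10⁻⁶ M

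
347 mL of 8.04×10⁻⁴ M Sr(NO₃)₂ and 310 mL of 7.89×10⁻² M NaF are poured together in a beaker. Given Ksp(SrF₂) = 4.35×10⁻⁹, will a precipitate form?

Yes

The combined volume is 657 mL.
[Sr²⁺] = (8.04×10⁻⁴)(347)/657 = 4.25×10⁻⁴ M
[F⁻] = (7.89×10⁻²)(310)/657 = 3.72×10⁻² M
Q = [Sr²⁺][F⁻]^2 = 5.89×10⁻⁷
Q = 5.89×10⁻⁷ > Ksp = 4.35×10⁻⁹, so the solution is supersaturated and SrF₂ precipitates.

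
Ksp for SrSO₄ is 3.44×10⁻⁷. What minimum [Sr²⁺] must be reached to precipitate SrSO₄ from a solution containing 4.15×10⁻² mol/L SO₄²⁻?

A salt starts to precipitate once the ion product Q reaches its Ksp.
SrSO₄(s) ⇌ Sr²⁺(aq) + SO₄²⁻(aq)
Ksp = [Sr²⁺][SO₄²⁻] = [Sr²⁺](4.15×10⁻²)
[Sr²⁺] = 3.44×10⁻⁷ / (4.15×10⁻²) = 8.29×10⁻⁶
[Sr²⁺] = 8.29×10⁻⁶ mol/L

8.29×10⁻⁶ M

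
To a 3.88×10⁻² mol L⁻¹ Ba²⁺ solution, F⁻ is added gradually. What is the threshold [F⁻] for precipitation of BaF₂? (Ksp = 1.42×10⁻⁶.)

The threshold for precipitation is Q = Ksp.
BaF₂(s) ⇌ Ba²⁺(aq) + 2 F⁻(aq)
Ksp = [Ba²⁺][F⁻]^2 = [F⁻]^2(3.88×10⁻²)
[F⁻]^2 = 1.42×10⁻⁶ / (3.88×10⁻²) = 3.66×10⁻⁵
[F⁻] = 6.05×10⁻³ mol L⁻¹

6.05×10⁻³ M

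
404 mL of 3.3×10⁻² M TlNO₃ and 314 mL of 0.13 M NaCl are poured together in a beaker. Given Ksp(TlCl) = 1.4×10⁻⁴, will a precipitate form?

Yes

After mixing, V = 404 mL + 314 mL = 718 mL.
[Tl⁺] = (3.3×10⁻²)(404)/718 = 1.9×10⁻² M
[Cl⁻] = (0.13)(314)/718 = 5.7×10⁻² M
Q = [Tl⁺][Cl⁻] = 1.1×10⁻³
Q = 1.1×10⁻³ > Ksp = 1.4×10⁻⁴, so the solution is supersaturated and TlCl precipitates.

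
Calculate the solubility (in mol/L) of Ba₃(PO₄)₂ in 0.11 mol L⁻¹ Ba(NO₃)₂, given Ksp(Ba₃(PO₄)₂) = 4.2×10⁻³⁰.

2.8×10⁻¹⁴ M

Ba₃(PO₄)₂(s) ⇌ 3 Ba²⁺(aq) + 2 PO₄³⁻(aq)
With Ba²⁺ already at 0.11 mol L⁻¹ and s small, take [Ba²⁺] ≈ 0.11 mol L⁻¹ and [PO₄³⁻] = 2s.
Ksp = [Ba²⁺]^3[PO₄³⁻]^2 = (0.11)^3(2s)^2
(2s)^2 = 4.2×10⁻³⁰ / (0.11)^3 = 3.2×10⁻²⁷
s = 2.8×10⁻¹⁴ mol L⁻¹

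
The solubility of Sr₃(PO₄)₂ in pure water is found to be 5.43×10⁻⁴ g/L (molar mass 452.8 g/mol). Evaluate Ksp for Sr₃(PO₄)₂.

Ksp = 2.68×10⁻²⁸

Convert to molarity: s = 5.43×10⁻⁴ / 452.8 = 1.1992×10⁻⁶ mol/L
Sr₃(PO₄)₂(s) ⇌ 3 Sr²⁺(aq) + 2 PO₄³⁻(aq)
Call the molar solubility s, so that [Sr²⁺] = 3s and [PO₄³⁻] = 2s.
Ksp = [Sr²⁺]^3[PO₄³⁻]^2 = (3s)^3 · (2s)^2 = 108s^5
Ksp = 108 × (1.1992×10⁻⁶)^5 = 2.68×10⁻²⁸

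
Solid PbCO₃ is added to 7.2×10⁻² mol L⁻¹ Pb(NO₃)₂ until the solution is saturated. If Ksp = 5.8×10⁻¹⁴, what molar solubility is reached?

8.1×10⁻¹³ M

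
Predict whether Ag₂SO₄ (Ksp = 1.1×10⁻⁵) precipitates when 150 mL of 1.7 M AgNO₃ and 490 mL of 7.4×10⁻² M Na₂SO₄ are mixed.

Yes

After mixing, V = 150 mL + 490 mL = 640 mL.
[Ag⁺] = (1.7)(150)/640 = 0.40 M
[SO₄²⁻] = (7.4×10⁻²)(490)/640 = 5.7×10⁻² M
Q = [Ag⁺]^2[SO₄²⁻] = 9.0×10⁻³
Q = 9.0×10⁻³ > Ksp = 1.1×10⁻⁵, so the solution is supersaturated and Ag₂SO₄ precipitates.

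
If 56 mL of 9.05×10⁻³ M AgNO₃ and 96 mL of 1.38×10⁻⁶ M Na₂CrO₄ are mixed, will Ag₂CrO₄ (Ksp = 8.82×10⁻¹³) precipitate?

Yes

After mixing, V = 56 mL + 96 mL = 152 mL.
[Ag⁺] = (9.05×10⁻³)(56)/152 = 3.33×10⁻³ M
[CrO₄²⁻] = (1.38×10⁻⁶)(96)/152 = 8.72×10⁻⁷ M
Q = [Ag⁺]^2[CrO₄²⁻] = 9.69×10⁻¹²
Since Q (9.69×10⁻¹²) exceeds Ksp (8.82×10⁻¹³), Ag₂CrO₄ will precipitate.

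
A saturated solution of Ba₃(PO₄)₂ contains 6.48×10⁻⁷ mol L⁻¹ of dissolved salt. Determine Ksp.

Ba₃(PO₄)₂(s) ⇌ 3 Ba²⁺(aq) + 2 PO₄³⁻(aq)
For each mole of Ba₃(PO₄)₂ that dissolves per liter, [Ba²⁺] = 3s and [PO₄³⁻] = 2s; let s denote this solubility.
Ksp = [Ba²⁺]^3[PO₄³⁻]^2 = (3s)^3 · (2s)^2 = 108s^5
Ksp = 108 × (6.48×10⁻⁷)^5 = 1.23×10⁻²⁹

Ksp = 1.23×10⁻²⁹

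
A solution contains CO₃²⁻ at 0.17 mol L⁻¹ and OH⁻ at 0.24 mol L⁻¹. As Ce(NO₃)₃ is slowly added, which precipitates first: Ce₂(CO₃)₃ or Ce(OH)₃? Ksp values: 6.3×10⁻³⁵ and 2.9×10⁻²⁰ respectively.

A salt starts to precipitate once the ion product Q reaches its Ksp.
For Ce₂(CO₃)₃: [Ce³⁺] = (Ksp/[CO₃²⁻]^3)^(1/2) = 1.1×10⁻¹⁶ mol L⁻¹
For Ce(OH)₃: [Ce³⁺] = (Ksp/[OH⁻]^3) = 2.1×10⁻¹⁸ mol L⁻¹
Ce(OH)₃ requires the lower [Ce³⁺], so it precipitates first.

Ce(OH)₃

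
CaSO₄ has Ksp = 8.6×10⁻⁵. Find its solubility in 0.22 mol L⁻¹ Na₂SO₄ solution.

CaSO₄(s) ⇌ Ca²⁺(aq) + SO₄²⁻(aq)
SO₄²⁻ is already present at 0.22 mol L⁻¹. If s mol/L of CaSO₄ dissolves, [Ca²⁺] = s while [SO₄²⁻] ≈ 0.22 mol L⁻¹.
Ksp = [Ca²⁺][SO₄²⁻] = s(0.22)
s = 8.6×10⁻⁵ / (0.22) = 3.9×10⁻⁴
s = 3.9×10⁻⁴ mol L⁻¹

3.9×10⁻⁴ M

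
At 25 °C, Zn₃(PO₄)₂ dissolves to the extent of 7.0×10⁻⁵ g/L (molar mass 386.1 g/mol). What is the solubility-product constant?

Convert to molarity: s = 7.0×10⁻⁵ / 386.1 = 1.813×10⁻⁷ mol/L
Zn₃(PO₄)₂(s) ⇌ 3 Zn²⁺(aq) + 2 PO₄³⁻(aq)
Let s be the molar solubility. Then [Zn²⁺] = 3s and [PO₄³⁻] = 2s.
Ksp = [Zn²⁺]^3[PO₄³⁻]^2 = (3s)^3 · (2s)^2 = 108s^5
Ksp = 108 × (1.813×10⁻⁷)^5 = 2.1×10⁻³²

Ksp = 2.1×10⁻³²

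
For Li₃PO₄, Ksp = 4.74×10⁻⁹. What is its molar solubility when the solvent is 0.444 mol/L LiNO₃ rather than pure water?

Li₃PO₄(s) ⇌ 3 Li⁺(aq) + PO₄³⁻(aq)
Li⁺ is already present at 0.444 mol/L. If s mol/L of Li₃PO₄ dissolves, [PO₄³⁻] = s while [Li⁺] ≈ 0.444 mol/L.
Ksp = [Li⁺]^3[PO₄³⁻] = (0.444)^3s
s = 4.74×10⁻⁹ / (0.444)^3 = 5.42×10⁻⁸
s = 5.42×10⁻⁸ mol/L

5.42×10⁻⁸ M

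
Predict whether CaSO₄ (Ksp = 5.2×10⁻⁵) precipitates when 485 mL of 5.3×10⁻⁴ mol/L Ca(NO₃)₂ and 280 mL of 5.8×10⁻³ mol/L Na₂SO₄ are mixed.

No

Total volume after mixing = 485 + 280 = 765 mL.
[Ca²⁺] = (5.3×10⁻⁴)(485)/765 = 3.4×10⁻⁴ mol/L
[SO₄²⁻] = (5.8×10⁻³)(280)/765 = 2.1×10⁻³ mol/L
Q = [Ca²⁺][SO₄²⁻] = 7.1×10⁻⁷
Since Q (7.1×10⁻⁷) is less than Ksp (5.2×10⁻⁵), no CaSO₄ precipitates.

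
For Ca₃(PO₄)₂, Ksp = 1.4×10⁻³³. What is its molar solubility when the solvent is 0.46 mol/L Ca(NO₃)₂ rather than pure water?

Ca₃(PO₄)₂(s) ⇌ 3 Ca²⁺(aq) + 2 PO₄³⁻(aq)
The solution already contains Ca²⁺ at 0.46 mol/L. Let s be the molar solubility of Ca₃(PO₄)₂.
[Ca²⁺] ≈ 0.46 mol/L (common ion dominates); [PO₄³⁻] = 2s.
Ksp = [Ca²⁺]^3[PO₄³⁻]^2 = (0.46)^3(2s)^2
(2s)^2 = 1.4×10⁻³³ / (0.46)^3 = 1.4×10⁻³²
s = 6.0×10⁻¹⁷ mol/L

6.0×10⁻¹⁷ M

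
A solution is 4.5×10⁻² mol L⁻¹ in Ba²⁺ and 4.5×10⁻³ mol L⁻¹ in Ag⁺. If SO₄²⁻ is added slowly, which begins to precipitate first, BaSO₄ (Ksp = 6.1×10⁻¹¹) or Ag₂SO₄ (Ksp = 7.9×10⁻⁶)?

BaSO₄

The threshold for precipitation is Q = Ksp.
For BaSO₄: [SO₄²⁻] = (Ksp/[Ba²⁺]) = 1.4×10⁻⁹ mol L⁻¹
For Ag₂SO₄: [SO₄²⁻] = (Ksp/[Ag⁺]^2) = 0.39 mol L⁻¹
BaSO₄ requires the lower [SO₄²⁻], so it precipitates first.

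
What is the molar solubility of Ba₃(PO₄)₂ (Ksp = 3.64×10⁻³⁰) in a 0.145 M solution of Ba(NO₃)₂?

Ba₃(PO₄)₂(s) ⇌ 3 Ba²⁺(aq) + 2 PO₄³⁻(aq)
With Ba²⁺ already at 0.145 M and s small, take [Ba²⁺] ≈ 0.145 M and [PO₄³⁻] = 2s.
Ksp = [Ba²⁺]^3[PO₄³⁻]^2 = (0.145)^3(2s)^2
(2s)^2 = 3.64×10⁻³⁰ / (0.145)^3 = 1.19×10⁻²⁷
s = 1.73×10⁻¹⁴ M

1.73×10⁻¹⁴ M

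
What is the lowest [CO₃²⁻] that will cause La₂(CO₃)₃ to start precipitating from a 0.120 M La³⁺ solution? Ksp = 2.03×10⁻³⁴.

2.42×10⁻¹¹ M

A salt starts to precipitate once the ion product Q reaches its Ksp.
La₂(CO₃)₃(s) ⇌ 2 La³⁺(aq) + 3 CO₃²⁻(aq)
Ksp = [La³⁺]^2[CO₃²⁻]^3 = [CO₃²⁻]^3(0.120)^2
[CO₃²⁻]^3 = 2.03×10⁻³⁴ / (0.120)^2 = 1.41×10⁻³²
[CO₃²⁻] = 2.42×10⁻¹¹ M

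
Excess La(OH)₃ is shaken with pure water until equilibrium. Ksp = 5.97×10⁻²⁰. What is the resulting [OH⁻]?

2.06×10⁻⁵ M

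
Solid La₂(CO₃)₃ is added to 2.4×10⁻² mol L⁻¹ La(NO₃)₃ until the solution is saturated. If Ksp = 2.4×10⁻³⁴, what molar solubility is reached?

2.5×10⁻¹¹ M

La₂(CO₃)₃(s) ⇌ 2 La³⁺(aq) + 3 CO₃²⁻(aq)
The solution already contains La³⁺ at 2.4×10⁻² mol L⁻¹. Let s be the molar solubility of La₂(CO₃)₃.
[La³⁺] ≈ 2.4×10⁻² mol L⁻¹ (common ion dominates); [CO₃²⁻] = 3s.
Ksp = [La³⁺]^2[CO₃²⁻]^3 = (2.4×10⁻²)^2(3s)^3
(3s)^3 = 2.4×10⁻³⁴ / (2.4×10⁻²)^2 = 4.2×10⁻³¹
s = 2.5×10⁻¹¹ mol L⁻¹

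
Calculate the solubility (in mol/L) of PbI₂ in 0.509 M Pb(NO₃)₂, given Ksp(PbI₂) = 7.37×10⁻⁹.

6.02×10⁻⁵ M

PbI₂(s) ⇌ Pb²⁺(aq) + 2 I⁻(aq)
The solution already contains Pb²⁺ at 0.509 M. Let s be the molar solubility of PbI₂.
[Pb²⁺] ≈ 0.509 M (common ion dominates); [I⁻] = 2s.
Ksp = [Pb²⁺][I⁻]^2 = (0.509)(2s)^2
(2s)^2 = 7.37×10⁻⁹ / (0.509) = 1.45×10⁻⁸
s = 6.02×10⁻⁵ M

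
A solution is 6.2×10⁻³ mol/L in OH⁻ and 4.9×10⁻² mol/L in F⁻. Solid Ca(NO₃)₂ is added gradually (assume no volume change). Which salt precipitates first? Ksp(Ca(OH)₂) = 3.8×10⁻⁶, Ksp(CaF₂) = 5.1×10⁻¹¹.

CaF₂

Precipitation of each salt begins when its ion product equals Ksp.
For Ca(OH)₂: [Ca²⁺] = (Ksp/[OH⁻]^2) = 9.9×10⁻² mol/L
For CaF₂: [Ca²⁺] = (Ksp/[F⁻]^2) = 2.1×10⁻⁸ mol/L
The smaller threshold [Ca²⁺] is reached first, so CaF₂ precipitates first.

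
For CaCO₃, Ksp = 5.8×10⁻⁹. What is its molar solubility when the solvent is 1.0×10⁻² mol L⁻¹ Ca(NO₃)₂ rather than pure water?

5.8×10⁻⁷ M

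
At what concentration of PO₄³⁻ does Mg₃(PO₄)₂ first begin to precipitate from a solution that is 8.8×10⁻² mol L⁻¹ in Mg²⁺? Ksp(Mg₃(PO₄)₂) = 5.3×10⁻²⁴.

8.8×10⁻¹¹ M

A salt starts to precipitate once the ion product Q reaches its Ksp.
Mg₃(PO₄)₂(s) ⇌ 3 Mg²⁺(aq) + 2 PO₄³⁻(aq)
Ksp = [Mg²⁺]^3[PO₄³⁻]^2 = [PO₄³⁻]^2(8.8×10⁻²)^3
[PO₄³⁻]^2 = 5.3×10⁻²⁴ / (8.8×10⁻²)^3 = 7.8×10⁻²¹
[PO₄³⁻] = 8.8×10⁻¹¹ mol L⁻¹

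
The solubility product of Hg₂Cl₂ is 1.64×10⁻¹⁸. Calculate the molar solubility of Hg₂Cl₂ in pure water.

7.43×10⁻⁷ M

Hg₂Cl₂(s) ⇌ Hg₂²⁺(aq) + 2 Cl⁻(aq)
Let s be the molar solubility. Then [Hg₂²⁺] = s and [Cl⁻] = 2s.
Ksp = [Hg₂²⁺][Cl⁻]^2 = s · (2s)^2 = 4s^3
4s^3 = 1.64×10⁻¹⁸  ⇒  s^3 = 4.10×10⁻¹⁹
s = 7.43×10⁻⁷ M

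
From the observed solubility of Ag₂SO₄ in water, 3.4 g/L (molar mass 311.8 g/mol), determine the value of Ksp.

Ksp = 5.2×10⁻⁶

Convert to molarity: s = 3.4 / 311.8 = 1.090×10⁻² mol/L
Ag₂SO₄(s) ⇌ 2 Ag⁺(aq) + SO₄²⁻(aq)
For each mole of Ag₂SO₄ that dissolves per liter, [Ag⁺] = 2s and [SO₄²⁻] = s; let s denote this solubility.
Ksp = [Ag⁺]^2[SO₄²⁻] = (2s)^2 · s = 4s^3
Ksp = 4 × (1.090×10⁻²)^3 = 5.2×10⁻⁶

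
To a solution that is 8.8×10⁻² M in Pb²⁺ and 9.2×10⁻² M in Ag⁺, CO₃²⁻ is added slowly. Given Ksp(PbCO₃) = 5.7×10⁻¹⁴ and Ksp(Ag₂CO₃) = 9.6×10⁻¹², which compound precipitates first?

Precipitation of each salt begins when its ion product equals Ksp.
For PbCO₃: [CO₃²⁻] = (Ksp/[Pb²⁺]) = 6.5×10⁻¹³ M
For Ag₂CO₃: [CO₃²⁻] = (Ksp/[Ag⁺]^2) = 1.1×10⁻⁹ M
The smaller threshold [CO₃²⁻] is reached first, so PbCO₃ precipitates first.

PbCO₃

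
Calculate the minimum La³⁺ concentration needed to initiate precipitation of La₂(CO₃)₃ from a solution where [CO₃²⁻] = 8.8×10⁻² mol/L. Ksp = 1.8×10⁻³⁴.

5.1×10⁻¹⁶ M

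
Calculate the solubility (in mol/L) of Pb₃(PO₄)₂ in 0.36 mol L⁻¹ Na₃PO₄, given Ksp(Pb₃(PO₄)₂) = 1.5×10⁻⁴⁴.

1.6×10⁻¹⁵ M

Pb₃(PO₄)₂(s) ⇌ 3 Pb²⁺(aq) + 2 PO₄³⁻(aq)
Let s be the solubility of Pb₃(PO₄)₂ here. The common ion gives [PO₄³⁻] ≈ 0.36 mol L⁻¹, and [Pb²⁺] = 3s.
Ksp = [Pb²⁺]^3[PO₄³⁻]^2 = (3s)^3(0.36)^2
(3s)^3 = 1.5×10⁻⁴⁴ / (0.36)^2 = 1.2×10⁻⁴³
s = 1.6×10⁻¹⁵ mol L⁻¹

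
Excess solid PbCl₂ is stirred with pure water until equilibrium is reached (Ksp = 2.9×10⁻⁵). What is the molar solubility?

PbCl₂(s) ⇌ Pb²⁺(aq) + 2 Cl⁻(aq)
If s mol/L of PbCl₂ dissolves, [Pb²⁺] = s and [Cl⁻] = 2s.
Ksp = [Pb²⁺][Cl⁻]^2 = s · (2s)^2 = 4s^3
4s^3 = 2.9×10⁻⁵  ⇒  s^3 = 7.3×10⁻⁶
s = (7.3×10⁻⁶)^(1/3) = 1.9×10⁻² mol L⁻¹

1.9×10⁻² M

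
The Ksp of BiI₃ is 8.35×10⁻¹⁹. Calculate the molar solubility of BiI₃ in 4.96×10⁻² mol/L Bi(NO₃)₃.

8.54×10⁻⁷ M

BiI₃(s) ⇌ Bi³⁺(aq) + 3 I⁻(aq)
With Bi³⁺ already at 4.96×10⁻² mol/L and s small, take [Bi³⁺] ≈ 4.96×10⁻² mol/L and [I⁻] = 3s.
Ksp = [Bi³⁺][I⁻]^3 = (4.96×10⁻²)(3s)^3
(3s)^3 = 8.35×10⁻¹⁹ / (4.96×10⁻²) = 1.68×10⁻¹⁷
s = 8.54×10⁻⁷ mol/L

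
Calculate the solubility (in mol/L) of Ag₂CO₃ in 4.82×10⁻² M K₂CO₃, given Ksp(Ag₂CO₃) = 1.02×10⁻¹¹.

7.27×10⁻⁶ M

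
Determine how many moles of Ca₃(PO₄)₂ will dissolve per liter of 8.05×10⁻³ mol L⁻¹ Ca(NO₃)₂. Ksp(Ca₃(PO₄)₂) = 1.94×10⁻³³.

3.05×10⁻¹⁴ M

Ca₃(PO₄)₂(s) ⇌ 3 Ca²⁺(aq) + 2 PO₄³⁻(aq)
Let s be the solubility of Ca₃(PO₄)₂ here. The common ion gives [Ca²⁺] ≈ 8.05×10⁻³ mol L⁻¹, and [PO₄³⁻] = 2s.
Ksp = [Ca²⁺]^3[PO₄³⁻]^2 = (8.05×10⁻³)^3(2s)^2
(2s)^2 = 1.94×10⁻³³ / (8.05×10⁻³)^3 = 3.72×10⁻²⁷
s = 3.05×10⁻¹⁴ mol L⁻¹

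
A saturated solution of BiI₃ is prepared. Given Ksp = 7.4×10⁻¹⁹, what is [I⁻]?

3.9×10⁻⁵ M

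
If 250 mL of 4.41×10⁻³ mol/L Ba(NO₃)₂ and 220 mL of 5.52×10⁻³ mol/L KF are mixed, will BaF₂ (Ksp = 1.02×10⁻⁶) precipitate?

No

The combined volume is 470 mL.
[Ba²⁺] = (4.41×10⁻³)(250)/470 = 2.35×10⁻³ mol/L
[F⁻] = (5.52×10⁻³)(220)/470 = 2.58×10⁻³ mol/L
Q = [Ba²⁺][F⁻]^2 = 1.57×10⁻⁸
Q = 1.57×10⁻⁸ < Ksp = 1.02×10⁻⁶, so the solution is unsaturated and no precipitate forms.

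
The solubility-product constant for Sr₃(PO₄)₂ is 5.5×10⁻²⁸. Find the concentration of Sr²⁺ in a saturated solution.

Sr₃(PO₄)₂(s) ⇌ 3 Sr²⁺(aq) + 2 PO₄³⁻(aq)
For each mole of Sr₃(PO₄)₂ that dissolves per liter, [Sr²⁺] = 3s and [PO₄³⁻] = 2s; let s denote this solubility.
Ksp = [Sr²⁺]^3[PO₄³⁻]^2 = (3s)^3 · (2s)^2 = 108s^5 = 5.5×10⁻²⁸
s = 1.4×10⁻⁶ mol/L
[Sr²⁺] = 3s = 4.2×10⁻⁶ mol/L

4.2×10⁻⁶ M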